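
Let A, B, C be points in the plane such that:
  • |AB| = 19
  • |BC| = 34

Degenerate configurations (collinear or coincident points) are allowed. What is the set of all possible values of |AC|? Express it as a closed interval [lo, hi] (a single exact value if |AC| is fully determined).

|AB| ∈ {19}
|BC| ∈ {34}
|AC| ∈ [15, 53]

|AC| ∈ [15, 53]  (≈ [15.0000, 53.0000])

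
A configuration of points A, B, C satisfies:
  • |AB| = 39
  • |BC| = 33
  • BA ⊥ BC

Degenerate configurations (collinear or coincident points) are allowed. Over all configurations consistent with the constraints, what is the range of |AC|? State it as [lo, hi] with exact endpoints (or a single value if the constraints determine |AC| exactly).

|AC| = 3·√(290)  (≈ 51.0882)

|AB| ∈ {39}
|BC| ∈ {33}
|AC| ∈ {3·√(290)}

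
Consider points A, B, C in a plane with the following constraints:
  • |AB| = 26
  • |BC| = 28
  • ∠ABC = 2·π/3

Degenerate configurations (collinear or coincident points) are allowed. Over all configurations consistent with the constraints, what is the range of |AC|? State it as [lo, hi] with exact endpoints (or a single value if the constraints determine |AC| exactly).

|AB| ∈ {26}
|BC| ∈ {28}
|AC| ∈ {2·√(547)}

|AC| = 2·√(547)  (≈ 46.7761)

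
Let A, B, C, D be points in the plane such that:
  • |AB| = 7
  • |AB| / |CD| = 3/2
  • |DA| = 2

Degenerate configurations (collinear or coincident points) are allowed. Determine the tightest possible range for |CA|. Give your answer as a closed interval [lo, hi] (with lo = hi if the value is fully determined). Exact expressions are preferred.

|AB| ∈ {7}
|AD| ∈ {2}
|CD| ∈ {14/3}
|BD| ∈ [5, 9]
|AC| ∈ [8/3, 20/3]
|BC| ∈ [1/3, 41/3]

|CA| ∈ [8/3, 20/3]  (≈ [2.6667, 6.6667])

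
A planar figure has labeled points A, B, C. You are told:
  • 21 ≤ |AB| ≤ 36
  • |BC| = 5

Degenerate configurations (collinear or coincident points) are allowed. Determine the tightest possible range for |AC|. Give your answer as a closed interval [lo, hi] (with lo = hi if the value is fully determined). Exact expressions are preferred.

|AC| ∈ [16, 41]  (≈ [16.0000, 41.0000])

|AB| ∈ [21, 36]
|BC| ∈ {5}
|AC| ∈ [16, 41]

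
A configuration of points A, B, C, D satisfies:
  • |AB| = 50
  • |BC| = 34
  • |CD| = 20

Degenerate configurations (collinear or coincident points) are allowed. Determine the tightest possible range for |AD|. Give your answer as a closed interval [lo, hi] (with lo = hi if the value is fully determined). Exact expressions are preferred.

|AD| ∈ [0, 104]  (≈ [0.0000, 104.0000])

|AB| ∈ {50}
|BC| ∈ {34}
|CD| ∈ {20}
|AC| ∈ [16, 84]
|BD| ∈ [14, 54]
|AD| ∈ [0, 104]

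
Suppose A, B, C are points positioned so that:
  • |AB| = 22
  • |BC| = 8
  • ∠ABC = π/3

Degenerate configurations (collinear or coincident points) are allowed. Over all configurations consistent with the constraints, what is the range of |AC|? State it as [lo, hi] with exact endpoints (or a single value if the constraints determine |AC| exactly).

|AB| ∈ {22}
|BC| ∈ {8}
|AC| ∈ {2·√(93)}

|AC| = 2·√(93)  (≈ 19.2873)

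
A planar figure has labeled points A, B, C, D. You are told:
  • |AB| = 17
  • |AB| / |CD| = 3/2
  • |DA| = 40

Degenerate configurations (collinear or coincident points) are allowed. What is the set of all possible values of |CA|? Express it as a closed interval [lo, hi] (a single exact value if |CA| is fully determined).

|CA| ∈ [86/3, 154/3]  (≈ [28.6667, 51.3333])

|AB| ∈ {17}
|AD| ∈ {40}
|CD| ∈ {34/3}
|BD| ∈ [23, 57]
|AC| ∈ [86/3, 154/3]
|BC| ∈ [35/3, 205/3]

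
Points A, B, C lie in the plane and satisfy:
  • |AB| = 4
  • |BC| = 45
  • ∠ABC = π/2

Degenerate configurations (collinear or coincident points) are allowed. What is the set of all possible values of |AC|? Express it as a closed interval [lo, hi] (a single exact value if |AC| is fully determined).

|AC| = √(2041)  (≈ 45.1774)

|AB| ∈ {4}
|BC| ∈ {45}
|AC| ∈ {√(2041)}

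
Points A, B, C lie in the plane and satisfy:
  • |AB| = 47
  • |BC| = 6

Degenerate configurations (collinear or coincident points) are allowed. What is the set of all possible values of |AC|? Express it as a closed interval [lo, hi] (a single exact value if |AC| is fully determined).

|AC| ∈ [41, 53]  (≈ [41.0000, 53.0000])

|AB| ∈ {47}
|BC| ∈ {6}
|AC| ∈ [41, 53]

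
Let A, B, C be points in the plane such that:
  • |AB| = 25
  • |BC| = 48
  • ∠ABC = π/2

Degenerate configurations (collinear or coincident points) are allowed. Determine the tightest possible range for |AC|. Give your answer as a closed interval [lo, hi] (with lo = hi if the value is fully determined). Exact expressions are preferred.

|AB| ∈ {25}
|BC| ∈ {48}
|AC| ∈ {√(2929)}

|AC| = √(2929)  (≈ 54.1202)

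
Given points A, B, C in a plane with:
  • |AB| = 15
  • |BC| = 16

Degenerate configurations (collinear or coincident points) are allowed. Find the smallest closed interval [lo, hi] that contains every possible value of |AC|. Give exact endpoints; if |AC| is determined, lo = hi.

|AC| ∈ [1, 31]  (≈ [1.0000, 31.0000])

|AB| ∈ {15}
|BC| ∈ {16}
|AC| ∈ [1, 31]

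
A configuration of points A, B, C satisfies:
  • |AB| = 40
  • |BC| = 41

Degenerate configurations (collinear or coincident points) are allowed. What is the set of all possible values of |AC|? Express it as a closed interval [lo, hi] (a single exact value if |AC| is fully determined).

|AB| ∈ {40}
|BC| ∈ {41}
|AC| ∈ [1, 81]

|AC| ∈ [1, 81]  (≈ [1.0000, 81.0000])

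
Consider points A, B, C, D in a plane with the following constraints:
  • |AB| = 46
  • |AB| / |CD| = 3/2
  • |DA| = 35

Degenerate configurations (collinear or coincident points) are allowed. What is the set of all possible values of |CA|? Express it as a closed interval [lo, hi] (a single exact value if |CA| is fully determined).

|CA| ∈ [13/3, 197/3]  (≈ [4.3333, 65.6667])

|AB| ∈ {46}
|AD| ∈ {35}
|CD| ∈ {92/3}
|BD| ∈ [11, 81]
|AC| ∈ [13/3, 197/3]
|BC| ∈ [0, 335/3]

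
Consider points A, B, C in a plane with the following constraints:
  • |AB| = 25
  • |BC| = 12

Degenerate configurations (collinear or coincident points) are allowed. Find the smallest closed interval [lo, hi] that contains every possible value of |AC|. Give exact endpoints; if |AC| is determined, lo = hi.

|AC| ∈ [13, 37]  (≈ [13.0000, 37.0000])

|AB| ∈ {25}
|BC| ∈ {12}
|AC| ∈ [13, 37]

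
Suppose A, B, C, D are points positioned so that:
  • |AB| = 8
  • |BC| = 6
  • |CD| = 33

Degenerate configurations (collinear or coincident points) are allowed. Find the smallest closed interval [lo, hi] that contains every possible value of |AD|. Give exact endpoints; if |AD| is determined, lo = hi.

|AB| ∈ {8}
|BC| ∈ {6}
|CD| ∈ {33}
|AC| ∈ [2, 14]
|BD| ∈ [27, 39]
|AD| ∈ [19, 47]

|AD| ∈ [19, 47]  (≈ [19.0000, 47.0000])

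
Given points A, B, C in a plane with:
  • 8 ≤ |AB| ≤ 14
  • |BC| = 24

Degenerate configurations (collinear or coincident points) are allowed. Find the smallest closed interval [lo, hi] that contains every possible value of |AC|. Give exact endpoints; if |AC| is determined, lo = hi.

|AC| ∈ [10, 38]  (≈ [10.0000, 38.0000])

|AB| ∈ [8, 14]
|BC| ∈ {24}
|AC| ∈ [10, 38]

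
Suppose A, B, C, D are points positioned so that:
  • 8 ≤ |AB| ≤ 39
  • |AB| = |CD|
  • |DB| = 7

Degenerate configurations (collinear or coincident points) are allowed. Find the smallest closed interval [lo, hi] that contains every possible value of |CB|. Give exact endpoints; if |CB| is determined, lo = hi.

|CB| ∈ [1, 46]  (≈ [1.0000, 46.0000])

|AB| ∈ [8, 39]
|BD| ∈ {7}
|CD| ∈ [8, 39]
|AD| ∈ [1, 46]
|BC| ∈ [1, 46]
|AC| ∈ [0, 85]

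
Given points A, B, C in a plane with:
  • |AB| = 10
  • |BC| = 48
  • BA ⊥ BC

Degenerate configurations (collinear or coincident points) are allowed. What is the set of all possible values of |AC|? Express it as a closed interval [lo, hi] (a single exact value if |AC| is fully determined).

|AB| ∈ {10}
|BC| ∈ {48}
|AC| ∈ {2·√(601)}

|AC| = 2·√(601)  (≈ 49.0306)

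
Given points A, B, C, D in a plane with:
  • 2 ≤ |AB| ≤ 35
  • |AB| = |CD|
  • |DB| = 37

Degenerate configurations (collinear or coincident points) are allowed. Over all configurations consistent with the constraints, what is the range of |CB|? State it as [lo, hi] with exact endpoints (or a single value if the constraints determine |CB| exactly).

|AB| ∈ [2, 35]
|BD| ∈ {37}
|CD| ∈ [2, 35]
|AD| ∈ [2, 72]
|BC| ∈ [2, 72]
|AC| ∈ [0, 107]

|CB| ∈ [2, 72]  (≈ [2.0000, 72.0000])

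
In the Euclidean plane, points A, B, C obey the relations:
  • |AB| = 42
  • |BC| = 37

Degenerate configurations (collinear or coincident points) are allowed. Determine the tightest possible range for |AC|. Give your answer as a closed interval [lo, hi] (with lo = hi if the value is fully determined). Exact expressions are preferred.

|AB| ∈ {42}
|BC| ∈ {37}
|AC| ∈ [5, 79]

|AC| ∈ [5, 79]  (≈ [5.0000, 79.0000])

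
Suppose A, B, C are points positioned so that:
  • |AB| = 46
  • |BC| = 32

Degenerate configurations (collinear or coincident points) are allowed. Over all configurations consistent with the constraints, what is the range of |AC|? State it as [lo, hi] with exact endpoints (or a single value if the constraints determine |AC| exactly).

|AB| ∈ {46}
|BC| ∈ {32}
|AC| ∈ [14, 78]

|AC| ∈ [14, 78]  (≈ [14.0000, 78.0000])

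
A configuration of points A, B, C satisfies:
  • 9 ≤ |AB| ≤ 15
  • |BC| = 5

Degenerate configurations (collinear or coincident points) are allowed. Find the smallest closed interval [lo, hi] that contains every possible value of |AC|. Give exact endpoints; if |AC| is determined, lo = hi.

|AB| ∈ [9, 15]
|BC| ∈ {5}
|AC| ∈ [4, 20]

|AC| ∈ [4, 20]  (≈ [4.0000, 20.0000])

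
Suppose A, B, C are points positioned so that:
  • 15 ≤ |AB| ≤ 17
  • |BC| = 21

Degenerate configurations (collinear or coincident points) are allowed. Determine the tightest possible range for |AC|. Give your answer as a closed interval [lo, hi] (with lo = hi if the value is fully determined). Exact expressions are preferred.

|AC| ∈ [4, 38]  (≈ [4.0000, 38.0000])

|AB| ∈ [15, 17]
|BC| ∈ {21}
|AC| ∈ [4, 38]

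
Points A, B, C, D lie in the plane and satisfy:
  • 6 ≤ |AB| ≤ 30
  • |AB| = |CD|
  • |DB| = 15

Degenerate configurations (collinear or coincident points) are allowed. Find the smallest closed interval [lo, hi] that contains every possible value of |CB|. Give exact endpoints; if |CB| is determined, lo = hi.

|AB| ∈ [6, 30]
|BD| ∈ {15}
|CD| ∈ [6, 30]
|AD| ∈ [0, 45]
|BC| ∈ [0, 45]
|AC| ∈ [0, 75]

|CB| ∈ [0, 45]  (≈ [0.0000, 45.0000])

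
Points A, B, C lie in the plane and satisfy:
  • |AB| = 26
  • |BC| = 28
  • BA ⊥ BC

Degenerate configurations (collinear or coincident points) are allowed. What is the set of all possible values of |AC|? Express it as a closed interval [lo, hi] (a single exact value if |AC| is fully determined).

|AC| = 2·√(365)  (≈ 38.2099)

|AB| ∈ {26}
|BC| ∈ {28}
|AC| ∈ {2·√(365)}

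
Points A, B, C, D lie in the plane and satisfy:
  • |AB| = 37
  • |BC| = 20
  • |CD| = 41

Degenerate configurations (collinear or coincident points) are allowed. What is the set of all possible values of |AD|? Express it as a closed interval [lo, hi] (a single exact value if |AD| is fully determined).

|AB| ∈ {37}
|BC| ∈ {20}
|CD| ∈ {41}
|AC| ∈ [17, 57]
|BD| ∈ [21, 61]
|AD| ∈ [0, 98]

|AD| ∈ [0, 98]  (≈ [0.0000, 98.0000])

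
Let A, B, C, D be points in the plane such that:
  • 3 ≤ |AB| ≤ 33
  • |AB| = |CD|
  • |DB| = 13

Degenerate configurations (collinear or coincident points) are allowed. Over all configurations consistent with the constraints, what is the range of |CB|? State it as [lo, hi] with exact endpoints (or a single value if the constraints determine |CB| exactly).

|CB| ∈ [0, 46]  (≈ [0.0000, 46.0000])

|AB| ∈ [3, 33]
|BD| ∈ {13}
|CD| ∈ [3, 33]
|AD| ∈ [0, 46]
|BC| ∈ [0, 46]
|AC| ∈ [0, 79]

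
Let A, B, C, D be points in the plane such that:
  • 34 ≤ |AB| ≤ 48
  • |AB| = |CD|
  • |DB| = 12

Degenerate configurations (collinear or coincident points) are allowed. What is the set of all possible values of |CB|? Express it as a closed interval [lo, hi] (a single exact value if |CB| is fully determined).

|AB| ∈ [34, 48]
|BD| ∈ {12}
|CD| ∈ [34, 48]
|AD| ∈ [22, 60]
|BC| ∈ [22, 60]
|AC| ∈ [0, 108]

|CB| ∈ [22, 60]  (≈ [22.0000, 60.0000])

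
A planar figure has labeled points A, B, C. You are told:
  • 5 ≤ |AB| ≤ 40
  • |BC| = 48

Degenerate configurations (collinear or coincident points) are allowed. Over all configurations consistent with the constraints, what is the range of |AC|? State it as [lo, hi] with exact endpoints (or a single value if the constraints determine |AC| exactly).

|AB| ∈ [5, 40]
|BC| ∈ {48}
|AC| ∈ [8, 88]

|AC| ∈ [8, 88]  (≈ [8.0000, 88.0000])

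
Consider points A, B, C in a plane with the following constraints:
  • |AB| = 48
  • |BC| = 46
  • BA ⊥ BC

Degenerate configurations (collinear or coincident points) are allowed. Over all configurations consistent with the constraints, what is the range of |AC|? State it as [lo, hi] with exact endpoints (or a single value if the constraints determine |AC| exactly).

|AB| ∈ {48}
|BC| ∈ {46}
|AC| ∈ {2·√(1105)}

|AC| = 2·√(1105)  (≈ 66.4831)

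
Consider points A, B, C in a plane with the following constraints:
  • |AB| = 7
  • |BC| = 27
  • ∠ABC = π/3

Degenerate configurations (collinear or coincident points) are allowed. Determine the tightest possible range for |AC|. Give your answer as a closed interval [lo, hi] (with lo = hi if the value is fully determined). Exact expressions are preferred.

|AC| = √(589)  (≈ 24.2693)

|AB| ∈ {7}
|BC| ∈ {27}
|AC| ∈ {√(589)}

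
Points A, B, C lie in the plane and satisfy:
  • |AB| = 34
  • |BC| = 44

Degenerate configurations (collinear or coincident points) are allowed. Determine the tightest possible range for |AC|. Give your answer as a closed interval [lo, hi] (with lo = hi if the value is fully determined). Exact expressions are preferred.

|AB| ∈ {34}
|BC| ∈ {44}
|AC| ∈ [10, 78]

|AC| ∈ [10, 78]  (≈ [10.0000, 78.0000])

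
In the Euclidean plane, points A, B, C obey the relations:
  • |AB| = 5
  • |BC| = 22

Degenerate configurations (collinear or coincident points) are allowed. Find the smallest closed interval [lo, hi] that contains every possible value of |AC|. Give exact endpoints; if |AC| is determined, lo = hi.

|AC| ∈ [17, 27]  (≈ [17.0000, 27.0000])

|AB| ∈ {5}
|BC| ∈ {22}
|AC| ∈ [17, 27]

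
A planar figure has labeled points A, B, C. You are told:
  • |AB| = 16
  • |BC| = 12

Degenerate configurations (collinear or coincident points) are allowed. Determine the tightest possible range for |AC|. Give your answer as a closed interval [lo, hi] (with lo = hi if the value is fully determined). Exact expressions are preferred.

|AC| ∈ [4, 28]  (≈ [4.0000, 28.0000])

|AB| ∈ {16}
|BC| ∈ {12}
|AC| ∈ [4, 28]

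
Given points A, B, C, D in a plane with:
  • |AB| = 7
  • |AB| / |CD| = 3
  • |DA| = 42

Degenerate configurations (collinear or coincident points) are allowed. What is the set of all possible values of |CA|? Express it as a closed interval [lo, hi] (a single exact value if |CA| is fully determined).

|AB| ∈ {7}
|AD| ∈ {42}
|CD| ∈ {7/3}
|BD| ∈ [35, 49]
|AC| ∈ [119/3, 133/3]
|BC| ∈ [98/3, 154/3]

|CA| ∈ [119/3, 133/3]  (≈ [39.6667, 44.3333])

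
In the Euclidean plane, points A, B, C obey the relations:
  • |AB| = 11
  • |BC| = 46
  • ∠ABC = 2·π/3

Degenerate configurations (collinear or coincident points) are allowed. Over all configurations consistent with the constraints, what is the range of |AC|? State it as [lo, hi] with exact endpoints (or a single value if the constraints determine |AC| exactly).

|AC| = √(2743)  (≈ 52.3737)

|AB| ∈ {11}
|BC| ∈ {46}
|AC| ∈ {√(2743)}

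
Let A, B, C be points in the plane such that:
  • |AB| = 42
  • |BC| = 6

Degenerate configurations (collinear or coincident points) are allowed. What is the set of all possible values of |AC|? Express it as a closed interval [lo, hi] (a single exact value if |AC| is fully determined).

|AC| ∈ [36, 48]  (≈ [36.0000, 48.0000])

|AB| ∈ {42}
|BC| ∈ {6}
|AC| ∈ [36, 48]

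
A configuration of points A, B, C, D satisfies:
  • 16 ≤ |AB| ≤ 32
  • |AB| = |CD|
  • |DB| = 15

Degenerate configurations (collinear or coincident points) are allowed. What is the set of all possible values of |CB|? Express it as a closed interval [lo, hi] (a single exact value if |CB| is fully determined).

|AB| ∈ [16, 32]
|BD| ∈ {15}
|CD| ∈ [16, 32]
|AD| ∈ [1, 47]
|BC| ∈ [1, 47]
|AC| ∈ [0, 79]

|CB| ∈ [1, 47]  (≈ [1.0000, 47.0000])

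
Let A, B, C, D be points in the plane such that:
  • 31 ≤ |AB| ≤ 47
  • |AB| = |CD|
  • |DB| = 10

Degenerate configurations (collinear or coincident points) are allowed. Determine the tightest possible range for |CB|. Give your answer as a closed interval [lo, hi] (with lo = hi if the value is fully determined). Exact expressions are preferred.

|AB| ∈ [31, 47]
|BD| ∈ {10}
|CD| ∈ [31, 47]
|AD| ∈ [21, 57]
|BC| ∈ [21, 57]
|AC| ∈ [0, 104]

|CB| ∈ [21, 57]  (≈ [21.0000, 57.0000])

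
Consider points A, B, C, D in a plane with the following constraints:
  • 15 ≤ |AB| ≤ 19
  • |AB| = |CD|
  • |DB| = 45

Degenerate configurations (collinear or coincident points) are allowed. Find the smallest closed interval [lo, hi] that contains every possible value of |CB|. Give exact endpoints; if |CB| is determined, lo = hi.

|AB| ∈ [15, 19]
|BD| ∈ {45}
|CD| ∈ [15, 19]
|AD| ∈ [26, 64]
|BC| ∈ [26, 64]
|AC| ∈ [7, 83]

|CB| ∈ [26, 64]  (≈ [26.0000, 64.0000])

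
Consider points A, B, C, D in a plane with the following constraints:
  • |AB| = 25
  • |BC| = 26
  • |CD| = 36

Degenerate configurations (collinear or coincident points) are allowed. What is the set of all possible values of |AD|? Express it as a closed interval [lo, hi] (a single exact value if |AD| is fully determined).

|AD| ∈ [0, 87]  (≈ [0.0000, 87.0000])

|AB| ∈ {25}
|BC| ∈ {26}
|CD| ∈ {36}
|AC| ∈ [1, 51]
|BD| ∈ [10, 62]
|AD| ∈ [0, 87]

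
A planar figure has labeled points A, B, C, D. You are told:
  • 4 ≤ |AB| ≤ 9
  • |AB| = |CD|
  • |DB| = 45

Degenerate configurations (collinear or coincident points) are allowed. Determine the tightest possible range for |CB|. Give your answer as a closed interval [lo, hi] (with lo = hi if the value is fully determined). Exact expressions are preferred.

|AB| ∈ [4, 9]
|BD| ∈ {45}
|CD| ∈ [4, 9]
|AD| ∈ [36, 54]
|BC| ∈ [36, 54]
|AC| ∈ [27, 63]

|CB| ∈ [36, 54]  (≈ [36.0000, 54.0000])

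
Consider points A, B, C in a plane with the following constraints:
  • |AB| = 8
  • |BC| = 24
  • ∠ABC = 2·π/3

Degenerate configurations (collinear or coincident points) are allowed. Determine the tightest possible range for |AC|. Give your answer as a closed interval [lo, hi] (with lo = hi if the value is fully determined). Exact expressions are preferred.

|AC| = 8·√(13)  (≈ 28.8444)

|AB| ∈ {8}
|BC| ∈ {24}
|AC| ∈ {8·√(13)}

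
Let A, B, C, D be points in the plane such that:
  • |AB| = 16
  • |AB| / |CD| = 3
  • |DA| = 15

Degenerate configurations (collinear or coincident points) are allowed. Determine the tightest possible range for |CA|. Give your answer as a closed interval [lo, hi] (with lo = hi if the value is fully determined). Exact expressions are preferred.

|CA| ∈ [29/3, 61/3]  (≈ [9.6667, 20.3333])

|AB| ∈ {16}
|AD| ∈ {15}
|CD| ∈ {16/3}
|BD| ∈ [1, 31]
|AC| ∈ [29/3, 61/3]
|BC| ∈ [0, 109/3]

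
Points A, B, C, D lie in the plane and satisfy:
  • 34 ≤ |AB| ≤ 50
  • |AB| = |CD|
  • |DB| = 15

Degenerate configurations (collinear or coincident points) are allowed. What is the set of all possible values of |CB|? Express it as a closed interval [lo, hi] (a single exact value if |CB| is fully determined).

|AB| ∈ [34, 50]
|BD| ∈ {15}
|CD| ∈ [34, 50]
|AD| ∈ [19, 65]
|BC| ∈ [19, 65]
|AC| ∈ [0, 115]

|CB| ∈ [19, 65]  (≈ [19.0000, 65.0000])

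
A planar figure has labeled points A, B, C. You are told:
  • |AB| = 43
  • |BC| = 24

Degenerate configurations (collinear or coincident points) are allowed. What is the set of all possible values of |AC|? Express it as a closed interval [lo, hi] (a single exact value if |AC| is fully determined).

|AC| ∈ [19, 67]  (≈ [19.0000, 67.0000])

|AB| ∈ {43}
|BC| ∈ {24}
|AC| ∈ [19, 67]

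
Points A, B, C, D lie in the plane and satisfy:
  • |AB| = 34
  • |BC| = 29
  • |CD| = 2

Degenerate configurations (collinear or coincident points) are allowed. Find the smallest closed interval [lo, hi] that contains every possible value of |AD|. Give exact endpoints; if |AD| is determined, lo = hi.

|AD| ∈ [3, 65]  (≈ [3.0000, 65.0000])

|AB| ∈ {34}
|BC| ∈ {29}
|CD| ∈ {2}
|AC| ∈ [5, 63]
|BD| ∈ [27, 31]
|AD| ∈ [3, 65]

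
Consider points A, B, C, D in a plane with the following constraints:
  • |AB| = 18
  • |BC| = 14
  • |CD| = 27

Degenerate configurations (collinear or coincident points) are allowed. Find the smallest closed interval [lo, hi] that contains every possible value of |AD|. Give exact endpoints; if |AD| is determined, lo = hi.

|AB| ∈ {18}
|BC| ∈ {14}
|CD| ∈ {27}
|AC| ∈ [4, 32]
|BD| ∈ [13, 41]
|AD| ∈ [0, 59]

|AD| ∈ [0, 59]  (≈ [0.0000, 59.0000])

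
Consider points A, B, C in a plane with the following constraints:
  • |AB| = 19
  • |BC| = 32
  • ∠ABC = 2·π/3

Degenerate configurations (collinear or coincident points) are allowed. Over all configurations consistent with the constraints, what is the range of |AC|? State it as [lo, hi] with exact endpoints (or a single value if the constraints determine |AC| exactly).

|AC| = √(1993)  (≈ 44.6430)

|AB| ∈ {19}
|BC| ∈ {32}
|AC| ∈ {√(1993)}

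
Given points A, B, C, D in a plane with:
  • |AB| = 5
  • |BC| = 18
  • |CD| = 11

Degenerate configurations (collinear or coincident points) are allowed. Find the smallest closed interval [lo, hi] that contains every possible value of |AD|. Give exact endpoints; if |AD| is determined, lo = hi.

|AB| ∈ {5}
|BC| ∈ {18}
|CD| ∈ {11}
|AC| ∈ [13, 23]
|BD| ∈ [7, 29]
|AD| ∈ [2, 34]

|AD| ∈ [2, 34]  (≈ [2.0000, 34.0000])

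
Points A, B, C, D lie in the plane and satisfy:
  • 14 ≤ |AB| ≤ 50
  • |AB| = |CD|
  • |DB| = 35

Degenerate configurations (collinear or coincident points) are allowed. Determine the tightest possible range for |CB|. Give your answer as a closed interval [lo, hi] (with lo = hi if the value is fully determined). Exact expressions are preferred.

|AB| ∈ [14, 50]
|BD| ∈ {35}
|CD| ∈ [14, 50]
|AD| ∈ [0, 85]
|BC| ∈ [0, 85]
|AC| ∈ [0, 135]

|CB| ∈ [0, 85]  (≈ [0.0000, 85.0000])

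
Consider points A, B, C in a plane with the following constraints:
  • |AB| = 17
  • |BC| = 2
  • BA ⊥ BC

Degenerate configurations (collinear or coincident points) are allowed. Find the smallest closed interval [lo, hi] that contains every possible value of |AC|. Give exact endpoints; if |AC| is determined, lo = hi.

|AC| = √(293)  (≈ 17.1172)

|AB| ∈ {17}
|BC| ∈ {2}
|AC| ∈ {√(293)}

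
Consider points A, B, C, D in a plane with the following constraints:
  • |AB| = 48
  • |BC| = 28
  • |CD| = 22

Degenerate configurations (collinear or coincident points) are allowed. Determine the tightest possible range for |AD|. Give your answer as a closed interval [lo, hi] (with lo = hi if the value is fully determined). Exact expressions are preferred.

|AD| ∈ [0, 98]  (≈ [0.0000, 98.0000])

|AB| ∈ {48}
|BC| ∈ {28}
|CD| ∈ {22}
|AC| ∈ [20, 76]
|BD| ∈ [6, 50]
|AD| ∈ [0, 98]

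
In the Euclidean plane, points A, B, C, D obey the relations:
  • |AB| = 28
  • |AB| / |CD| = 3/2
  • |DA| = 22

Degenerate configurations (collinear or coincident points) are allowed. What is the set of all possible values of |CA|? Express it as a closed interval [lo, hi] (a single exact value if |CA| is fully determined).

|AB| ∈ {28}
|AD| ∈ {22}
|CD| ∈ {56/3}
|BD| ∈ [6, 50]
|AC| ∈ [10/3, 122/3]
|BC| ∈ [0, 206/3]

|CA| ∈ [10/3, 122/3]  (≈ [3.3333, 40.6667])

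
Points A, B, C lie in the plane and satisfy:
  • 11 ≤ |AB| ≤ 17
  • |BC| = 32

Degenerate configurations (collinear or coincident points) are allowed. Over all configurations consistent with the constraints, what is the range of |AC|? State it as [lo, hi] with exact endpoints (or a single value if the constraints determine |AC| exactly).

|AC| ∈ [15, 49]  (≈ [15.0000, 49.0000])

|AB| ∈ [11, 17]
|BC| ∈ {32}
|AC| ∈ [15, 49]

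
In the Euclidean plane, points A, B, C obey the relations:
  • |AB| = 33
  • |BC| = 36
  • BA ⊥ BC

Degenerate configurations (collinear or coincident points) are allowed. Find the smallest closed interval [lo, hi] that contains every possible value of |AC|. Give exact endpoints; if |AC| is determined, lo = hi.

|AB| ∈ {33}
|BC| ∈ {36}
|AC| ∈ {3·√(265)}

|AC| = 3·√(265)  (≈ 48.8365)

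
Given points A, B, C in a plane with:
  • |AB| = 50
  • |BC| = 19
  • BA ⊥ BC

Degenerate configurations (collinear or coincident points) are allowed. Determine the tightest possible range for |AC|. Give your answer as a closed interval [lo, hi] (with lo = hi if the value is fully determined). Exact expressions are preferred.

|AC| = √(2861)  (≈ 53.4883)

|AB| ∈ {50}
|BC| ∈ {19}
|AC| ∈ {√(2861)}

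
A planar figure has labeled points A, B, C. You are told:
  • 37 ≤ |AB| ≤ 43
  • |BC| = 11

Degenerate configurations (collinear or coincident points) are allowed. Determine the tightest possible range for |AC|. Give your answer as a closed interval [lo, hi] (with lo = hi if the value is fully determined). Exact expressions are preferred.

|AC| ∈ [26, 54]  (≈ [26.0000, 54.0000])

|AB| ∈ [37, 43]
|BC| ∈ {11}
|AC| ∈ [26, 54]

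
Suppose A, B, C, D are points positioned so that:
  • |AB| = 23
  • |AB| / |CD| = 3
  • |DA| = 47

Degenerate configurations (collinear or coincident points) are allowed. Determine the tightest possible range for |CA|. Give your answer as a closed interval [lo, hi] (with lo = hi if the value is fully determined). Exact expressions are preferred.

|CA| ∈ [118/3, 164/3]  (≈ [39.3333, 54.6667])

|AB| ∈ {23}
|AD| ∈ {47}
|CD| ∈ {23/3}
|BD| ∈ [24, 70]
|AC| ∈ [118/3, 164/3]
|BC| ∈ [49/3, 233/3]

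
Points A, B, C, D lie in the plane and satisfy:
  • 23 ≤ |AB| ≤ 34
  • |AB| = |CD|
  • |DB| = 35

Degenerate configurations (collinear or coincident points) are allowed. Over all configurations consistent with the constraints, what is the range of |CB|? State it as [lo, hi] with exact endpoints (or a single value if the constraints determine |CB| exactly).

|CB| ∈ [1, 69]  (≈ [1.0000, 69.0000])

|AB| ∈ [23, 34]
|BD| ∈ {35}
|CD| ∈ [23, 34]
|AD| ∈ [1, 69]
|BC| ∈ [1, 69]
|AC| ∈ [0, 103]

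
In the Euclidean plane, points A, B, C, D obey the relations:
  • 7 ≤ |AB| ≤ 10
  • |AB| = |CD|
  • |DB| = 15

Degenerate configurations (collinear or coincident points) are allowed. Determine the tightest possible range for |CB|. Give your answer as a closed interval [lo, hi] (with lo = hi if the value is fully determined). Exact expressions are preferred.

|AB| ∈ [7, 10]
|BD| ∈ {15}
|CD| ∈ [7, 10]
|AD| ∈ [5, 25]
|BC| ∈ [5, 25]
|AC| ∈ [0, 35]

|CB| ∈ [5, 25]  (≈ [5.0000, 25.0000])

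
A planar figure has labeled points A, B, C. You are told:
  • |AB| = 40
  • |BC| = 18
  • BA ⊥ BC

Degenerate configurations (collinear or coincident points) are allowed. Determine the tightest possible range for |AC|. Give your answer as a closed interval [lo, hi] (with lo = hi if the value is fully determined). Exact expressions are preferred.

|AB| ∈ {40}
|BC| ∈ {18}
|AC| ∈ {2·√(481)}

|AC| = 2·√(481)  (≈ 43.8634)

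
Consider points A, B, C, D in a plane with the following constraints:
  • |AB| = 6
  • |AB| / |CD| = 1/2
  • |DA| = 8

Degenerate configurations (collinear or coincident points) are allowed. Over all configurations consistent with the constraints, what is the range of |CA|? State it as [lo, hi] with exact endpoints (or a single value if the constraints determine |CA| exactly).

|AB| ∈ {6}
|AD| ∈ {8}
|CD| ∈ {12}
|BD| ∈ [2, 14]
|AC| ∈ [4, 20]
|BC| ∈ [0, 26]

|CA| ∈ [4, 20]  (≈ [4.0000, 20.0000])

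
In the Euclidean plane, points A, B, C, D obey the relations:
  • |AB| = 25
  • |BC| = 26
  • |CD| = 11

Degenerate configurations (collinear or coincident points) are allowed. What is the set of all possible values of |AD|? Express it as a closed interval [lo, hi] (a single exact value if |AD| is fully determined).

|AD| ∈ [0, 62]  (≈ [0.0000, 62.0000])

|AB| ∈ {25}
|BC| ∈ {26}
|CD| ∈ {11}
|AC| ∈ [1, 51]
|BD| ∈ [15, 37]
|AD| ∈ [0, 62]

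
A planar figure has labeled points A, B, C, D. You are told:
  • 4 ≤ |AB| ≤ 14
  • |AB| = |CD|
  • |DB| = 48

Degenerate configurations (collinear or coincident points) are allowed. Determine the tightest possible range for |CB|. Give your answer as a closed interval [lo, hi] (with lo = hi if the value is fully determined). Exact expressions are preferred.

|AB| ∈ [4, 14]
|BD| ∈ {48}
|CD| ∈ [4, 14]
|AD| ∈ [34, 62]
|BC| ∈ [34, 62]
|AC| ∈ [20, 76]

|CB| ∈ [34, 62]  (≈ [34.0000, 62.0000])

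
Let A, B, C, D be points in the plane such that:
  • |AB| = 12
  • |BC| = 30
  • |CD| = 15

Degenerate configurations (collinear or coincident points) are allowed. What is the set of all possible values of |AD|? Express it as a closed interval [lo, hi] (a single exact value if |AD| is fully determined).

|AD| ∈ [3, 57]  (≈ [3.0000, 57.0000])

|AB| ∈ {12}
|BC| ∈ {30}
|CD| ∈ {15}
|AC| ∈ [18, 42]
|BD| ∈ [15, 45]
|AD| ∈ [3, 57]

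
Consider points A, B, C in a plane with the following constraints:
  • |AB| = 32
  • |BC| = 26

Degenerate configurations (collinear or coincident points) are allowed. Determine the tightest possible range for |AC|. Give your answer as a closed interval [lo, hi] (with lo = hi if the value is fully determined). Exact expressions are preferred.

|AC| ∈ [6, 58]  (≈ [6.0000, 58.0000])

|AB| ∈ {32}
|BC| ∈ {26}
|AC| ∈ [6, 58]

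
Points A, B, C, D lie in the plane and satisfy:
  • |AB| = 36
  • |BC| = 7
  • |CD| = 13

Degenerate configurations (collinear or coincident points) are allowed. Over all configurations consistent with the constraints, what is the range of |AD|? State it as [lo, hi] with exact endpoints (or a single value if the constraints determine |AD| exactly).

|AD| ∈ [16, 56]  (≈ [16.0000, 56.0000])

|AB| ∈ {36}
|BC| ∈ {7}
|CD| ∈ {13}
|AC| ∈ [29, 43]
|BD| ∈ [6, 20]
|AD| ∈ [16, 56]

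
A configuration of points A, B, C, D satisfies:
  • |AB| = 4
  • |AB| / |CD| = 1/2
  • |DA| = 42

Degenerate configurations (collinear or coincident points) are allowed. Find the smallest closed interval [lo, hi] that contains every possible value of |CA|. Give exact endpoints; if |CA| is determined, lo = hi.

|AB| ∈ {4}
|AD| ∈ {42}
|CD| ∈ {8}
|BD| ∈ [38, 46]
|AC| ∈ [34, 50]
|BC| ∈ [30, 54]

|CA| ∈ [34, 50]  (≈ [34.0000, 50.0000])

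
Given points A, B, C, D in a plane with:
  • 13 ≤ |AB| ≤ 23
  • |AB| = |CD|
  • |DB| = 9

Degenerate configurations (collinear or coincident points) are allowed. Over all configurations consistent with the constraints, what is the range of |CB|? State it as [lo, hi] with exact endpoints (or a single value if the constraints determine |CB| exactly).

|CB| ∈ [4, 32]  (≈ [4.0000, 32.0000])

|AB| ∈ [13, 23]
|BD| ∈ {9}
|CD| ∈ [13, 23]
|AD| ∈ [4, 32]
|BC| ∈ [4, 32]
|AC| ∈ [0, 55]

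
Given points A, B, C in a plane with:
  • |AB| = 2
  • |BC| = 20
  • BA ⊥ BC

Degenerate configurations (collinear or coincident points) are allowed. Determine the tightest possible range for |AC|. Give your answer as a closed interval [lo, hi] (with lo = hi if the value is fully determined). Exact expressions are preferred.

|AC| = 2·√(101)  (≈ 20.0998)

|AB| ∈ {2}
|BC| ∈ {20}
|AC| ∈ {2·√(101)}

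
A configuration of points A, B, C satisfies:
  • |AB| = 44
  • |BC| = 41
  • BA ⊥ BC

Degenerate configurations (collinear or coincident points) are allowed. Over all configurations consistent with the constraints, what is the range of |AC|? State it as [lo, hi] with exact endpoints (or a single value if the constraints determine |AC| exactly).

|AB| ∈ {44}
|BC| ∈ {41}
|AC| ∈ {√(3617)}

|AC| = √(3617)  (≈ 60.1415)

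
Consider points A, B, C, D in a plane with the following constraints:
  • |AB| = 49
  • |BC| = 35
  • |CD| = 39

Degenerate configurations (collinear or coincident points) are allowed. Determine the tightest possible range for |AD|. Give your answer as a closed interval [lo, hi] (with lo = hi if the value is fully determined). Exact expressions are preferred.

|AD| ∈ [0, 123]  (≈ [0.0000, 123.0000])

|AB| ∈ {49}
|BC| ∈ {35}
|CD| ∈ {39}
|AC| ∈ [14, 84]
|BD| ∈ [4, 74]
|AD| ∈ [0, 123]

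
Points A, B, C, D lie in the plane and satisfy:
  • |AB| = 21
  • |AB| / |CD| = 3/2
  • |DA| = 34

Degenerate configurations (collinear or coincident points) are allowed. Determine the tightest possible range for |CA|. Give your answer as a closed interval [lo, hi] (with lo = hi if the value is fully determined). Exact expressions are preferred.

|CA| ∈ [20, 48]  (≈ [20.0000, 48.0000])

|AB| ∈ {21}
|AD| ∈ {34}
|CD| ∈ {14}
|BD| ∈ [13, 55]
|AC| ∈ [20, 48]
|BC| ∈ [0, 69]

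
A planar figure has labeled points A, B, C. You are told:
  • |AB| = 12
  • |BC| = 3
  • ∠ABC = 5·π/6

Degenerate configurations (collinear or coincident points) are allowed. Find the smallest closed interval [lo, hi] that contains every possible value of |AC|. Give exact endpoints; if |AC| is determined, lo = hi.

|AB| ∈ {12}
|BC| ∈ {3}
|AC| ∈ {3·√(4·√(3) + 17)}

|AC| = 3·√(4·√(3) + 17)  (≈ 14.6749)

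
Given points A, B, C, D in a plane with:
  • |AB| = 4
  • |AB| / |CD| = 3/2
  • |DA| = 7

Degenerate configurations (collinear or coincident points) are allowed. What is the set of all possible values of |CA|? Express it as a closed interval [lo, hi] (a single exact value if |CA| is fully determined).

|AB| ∈ {4}
|AD| ∈ {7}
|CD| ∈ {8/3}
|BD| ∈ [3, 11]
|AC| ∈ [13/3, 29/3]
|BC| ∈ [1/3, 41/3]

|CA| ∈ [13/3, 29/3]  (≈ [4.3333, 9.6667])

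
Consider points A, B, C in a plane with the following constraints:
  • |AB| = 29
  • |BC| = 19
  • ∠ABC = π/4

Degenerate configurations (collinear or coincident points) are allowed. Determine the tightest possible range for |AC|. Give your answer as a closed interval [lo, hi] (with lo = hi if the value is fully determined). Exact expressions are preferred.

|AC| = √(1202 - 551·√(2))  (≈ 20.5613)

|AB| ∈ {29}
|BC| ∈ {19}
|AC| ∈ {√(1202 - 551·√(2))}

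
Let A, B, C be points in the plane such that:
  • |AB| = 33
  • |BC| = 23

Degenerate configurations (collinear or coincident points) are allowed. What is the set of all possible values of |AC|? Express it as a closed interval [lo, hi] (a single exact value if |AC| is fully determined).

|AB| ∈ {33}
|BC| ∈ {23}
|AC| ∈ [10, 56]

|AC| ∈ [10, 56]  (≈ [10.0000, 56.0000])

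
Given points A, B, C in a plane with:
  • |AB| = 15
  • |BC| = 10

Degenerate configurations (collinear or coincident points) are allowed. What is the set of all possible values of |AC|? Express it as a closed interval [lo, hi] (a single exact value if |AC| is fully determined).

|AB| ∈ {15}
|BC| ∈ {10}
|AC| ∈ [5, 25]

|AC| ∈ [5, 25]  (≈ [5.0000, 25.0000])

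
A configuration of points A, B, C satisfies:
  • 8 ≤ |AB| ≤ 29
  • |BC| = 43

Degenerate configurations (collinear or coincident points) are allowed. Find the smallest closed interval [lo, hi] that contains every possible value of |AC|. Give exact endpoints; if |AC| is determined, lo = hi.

|AB| ∈ [8, 29]
|BC| ∈ {43}
|AC| ∈ [14, 72]

|AC| ∈ [14, 72]  (≈ [14.0000, 72.0000])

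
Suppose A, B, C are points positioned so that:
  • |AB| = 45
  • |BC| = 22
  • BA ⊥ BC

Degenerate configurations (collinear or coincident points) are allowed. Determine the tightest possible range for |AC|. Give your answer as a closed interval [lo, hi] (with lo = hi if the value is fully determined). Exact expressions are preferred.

|AB| ∈ {45}
|BC| ∈ {22}
|AC| ∈ {√(2509)}

|AC| = √(2509)  (≈ 50.0899)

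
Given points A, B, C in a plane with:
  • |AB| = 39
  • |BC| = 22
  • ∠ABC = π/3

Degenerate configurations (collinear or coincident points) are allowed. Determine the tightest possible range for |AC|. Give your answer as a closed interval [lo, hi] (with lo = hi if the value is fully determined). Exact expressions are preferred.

|AC| = √(1147)  (≈ 33.8674)

|AB| ∈ {39}
|BC| ∈ {22}
|AC| ∈ {√(1147)}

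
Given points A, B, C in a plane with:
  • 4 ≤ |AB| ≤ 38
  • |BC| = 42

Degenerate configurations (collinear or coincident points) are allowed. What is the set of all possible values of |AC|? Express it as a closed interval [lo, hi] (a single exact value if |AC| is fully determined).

|AC| ∈ [4, 80]  (≈ [4.0000, 80.0000])

|AB| ∈ [4, 38]
|BC| ∈ {42}
|AC| ∈ [4, 80]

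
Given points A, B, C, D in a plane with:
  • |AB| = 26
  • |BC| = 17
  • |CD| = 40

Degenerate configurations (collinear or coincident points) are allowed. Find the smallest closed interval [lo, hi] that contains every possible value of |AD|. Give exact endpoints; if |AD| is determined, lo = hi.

|AD| ∈ [0, 83]  (≈ [0.0000, 83.0000])

|AB| ∈ {26}
|BC| ∈ {17}
|CD| ∈ {40}
|AC| ∈ [9, 43]
|BD| ∈ [23, 57]
|AD| ∈ [0, 83]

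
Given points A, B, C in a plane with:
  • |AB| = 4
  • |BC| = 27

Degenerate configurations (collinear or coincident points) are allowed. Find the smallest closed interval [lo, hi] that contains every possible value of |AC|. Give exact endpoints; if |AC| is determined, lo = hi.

|AB| ∈ {4}
|BC| ∈ {27}
|AC| ∈ [23, 31]

|AC| ∈ [23, 31]  (≈ [23.0000, 31.0000])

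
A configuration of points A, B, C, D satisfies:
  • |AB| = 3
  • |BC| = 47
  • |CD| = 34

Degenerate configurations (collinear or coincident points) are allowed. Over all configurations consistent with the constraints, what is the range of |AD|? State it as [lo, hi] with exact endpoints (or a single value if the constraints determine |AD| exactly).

|AD| ∈ [10, 84]  (≈ [10.0000, 84.0000])

|AB| ∈ {3}
|BC| ∈ {47}
|CD| ∈ {34}
|AC| ∈ [44, 50]
|BD| ∈ [13, 81]
|AD| ∈ [10, 84]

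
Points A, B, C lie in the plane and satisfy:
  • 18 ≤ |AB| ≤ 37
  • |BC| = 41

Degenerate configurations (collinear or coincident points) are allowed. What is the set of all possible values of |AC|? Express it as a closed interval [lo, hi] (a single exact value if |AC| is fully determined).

|AC| ∈ [4, 78]  (≈ [4.0000, 78.0000])

|AB| ∈ [18, 37]
|BC| ∈ {41}
|AC| ∈ [4, 78]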